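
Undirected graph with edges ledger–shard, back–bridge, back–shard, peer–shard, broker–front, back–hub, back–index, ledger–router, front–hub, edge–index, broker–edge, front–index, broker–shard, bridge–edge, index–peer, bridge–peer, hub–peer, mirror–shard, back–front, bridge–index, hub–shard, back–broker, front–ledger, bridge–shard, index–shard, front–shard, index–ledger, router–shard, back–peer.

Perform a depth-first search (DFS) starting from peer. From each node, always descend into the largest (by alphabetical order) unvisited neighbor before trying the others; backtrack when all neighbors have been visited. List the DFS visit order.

Visit peer
peer → shard
shard → router
router → ledger
ledger → index
index → front
front → hub
hub → back
back → broker
broker → edge
edge → bridge
shard → mirror

peer, shard, router, ledger, index, front, hub, back, broker, edge, bridge, mirror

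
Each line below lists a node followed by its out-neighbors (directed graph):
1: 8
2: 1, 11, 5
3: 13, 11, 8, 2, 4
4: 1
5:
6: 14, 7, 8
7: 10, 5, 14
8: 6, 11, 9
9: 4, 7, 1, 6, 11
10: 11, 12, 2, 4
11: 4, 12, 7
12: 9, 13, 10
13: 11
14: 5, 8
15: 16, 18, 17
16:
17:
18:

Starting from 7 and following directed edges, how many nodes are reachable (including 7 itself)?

BFS from 7 visits: 7, 5, 10, 14, 2, 4, 11, 12, 8, 1, 9, 13, 6
Reachable nodes: 13 of 18 total.

13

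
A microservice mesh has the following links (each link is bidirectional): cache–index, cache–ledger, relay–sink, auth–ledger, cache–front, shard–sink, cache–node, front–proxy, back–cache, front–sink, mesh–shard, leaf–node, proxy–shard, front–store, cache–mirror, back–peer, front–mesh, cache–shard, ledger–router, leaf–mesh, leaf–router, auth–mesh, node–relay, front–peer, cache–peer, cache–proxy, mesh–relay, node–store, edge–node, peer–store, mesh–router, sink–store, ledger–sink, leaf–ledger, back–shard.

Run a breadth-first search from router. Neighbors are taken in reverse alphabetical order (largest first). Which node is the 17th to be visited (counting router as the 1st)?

index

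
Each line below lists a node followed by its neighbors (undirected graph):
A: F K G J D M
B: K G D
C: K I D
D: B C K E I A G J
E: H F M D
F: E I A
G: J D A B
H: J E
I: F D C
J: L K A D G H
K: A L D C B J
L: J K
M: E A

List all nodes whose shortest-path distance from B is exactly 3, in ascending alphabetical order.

Level 0: B
Level 1: D, G, K
Level 2: A, C, E, I, J, L
Level 3: F, H, M

F, H, M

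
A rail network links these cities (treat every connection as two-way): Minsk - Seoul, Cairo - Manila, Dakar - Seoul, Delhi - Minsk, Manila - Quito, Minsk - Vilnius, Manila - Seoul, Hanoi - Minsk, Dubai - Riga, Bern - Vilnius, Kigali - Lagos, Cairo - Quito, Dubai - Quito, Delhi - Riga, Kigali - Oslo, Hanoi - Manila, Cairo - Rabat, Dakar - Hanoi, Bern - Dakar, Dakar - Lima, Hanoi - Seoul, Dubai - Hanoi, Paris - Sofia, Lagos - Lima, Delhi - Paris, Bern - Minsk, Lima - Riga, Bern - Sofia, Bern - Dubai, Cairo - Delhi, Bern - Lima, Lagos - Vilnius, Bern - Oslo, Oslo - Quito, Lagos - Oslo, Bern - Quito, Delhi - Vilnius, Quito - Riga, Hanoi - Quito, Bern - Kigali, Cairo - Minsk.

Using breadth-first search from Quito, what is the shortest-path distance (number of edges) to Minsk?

Level 0: Quito
Level 1: Bern, Cairo, Dubai, Hanoi, Manila, Oslo, Riga
Level 2: Dakar, Delhi, Kigali, Lagos, Lima, Minsk, Rabat, Seoul, Sofia, Vilnius
Level 3: Paris
Minsk first appears at level 2.

2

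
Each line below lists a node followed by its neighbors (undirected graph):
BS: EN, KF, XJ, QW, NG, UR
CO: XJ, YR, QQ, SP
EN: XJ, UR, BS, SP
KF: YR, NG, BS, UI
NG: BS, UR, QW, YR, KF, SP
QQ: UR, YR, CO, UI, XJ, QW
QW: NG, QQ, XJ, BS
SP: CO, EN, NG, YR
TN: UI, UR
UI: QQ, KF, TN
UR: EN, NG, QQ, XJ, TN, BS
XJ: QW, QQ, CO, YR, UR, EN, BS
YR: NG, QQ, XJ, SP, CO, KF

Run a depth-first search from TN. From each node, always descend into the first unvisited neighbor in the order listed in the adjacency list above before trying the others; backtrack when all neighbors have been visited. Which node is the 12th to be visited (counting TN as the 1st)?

SP

Visit TN
TN → UI
UI → QQ
QQ → UR
UR → EN
EN → XJ
XJ → QW
QW → NG
NG → BS
BS → KF
KF → YR
YR → SP
SP → CO

Visit order: TN, UI, QQ, UR, EN, XJ, QW, NG, BS, KF, YR, SP, CO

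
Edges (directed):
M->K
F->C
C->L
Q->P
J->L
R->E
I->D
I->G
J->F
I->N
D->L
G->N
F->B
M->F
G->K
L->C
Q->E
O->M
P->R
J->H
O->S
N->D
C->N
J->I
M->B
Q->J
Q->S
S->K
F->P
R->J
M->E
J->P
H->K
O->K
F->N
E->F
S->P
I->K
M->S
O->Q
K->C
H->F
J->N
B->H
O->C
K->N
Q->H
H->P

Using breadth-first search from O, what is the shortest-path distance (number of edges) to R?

3

Level 0: O
Level 1: C, K, M, Q, S
Level 2: B, E, F, H, J, L, N, P
Level 3: D, I, R
Level 4: G
R first appears at level 3.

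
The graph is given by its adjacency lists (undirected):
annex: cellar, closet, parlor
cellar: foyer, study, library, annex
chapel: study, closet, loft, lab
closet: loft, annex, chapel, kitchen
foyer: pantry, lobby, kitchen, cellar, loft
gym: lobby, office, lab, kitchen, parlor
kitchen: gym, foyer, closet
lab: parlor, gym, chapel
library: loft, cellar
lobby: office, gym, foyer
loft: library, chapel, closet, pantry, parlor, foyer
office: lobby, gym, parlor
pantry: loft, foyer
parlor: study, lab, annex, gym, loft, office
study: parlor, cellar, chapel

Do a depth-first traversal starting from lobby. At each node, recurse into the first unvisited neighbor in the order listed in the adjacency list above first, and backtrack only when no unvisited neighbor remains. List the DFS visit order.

Visit lobby
lobby → office
office → gym
gym → lab
lab → parlor
parlor → study
study → cellar
cellar → foyer
foyer → pantry
pantry → loft
loft → library
loft → chapel
chapel → closet
closet → annex
closet → kitchen

lobby -> office -> gym -> lab -> parlor -> study -> cellar -> foyer -> pantry -> loft -> library -> chapel -> closet -> annex -> kitchen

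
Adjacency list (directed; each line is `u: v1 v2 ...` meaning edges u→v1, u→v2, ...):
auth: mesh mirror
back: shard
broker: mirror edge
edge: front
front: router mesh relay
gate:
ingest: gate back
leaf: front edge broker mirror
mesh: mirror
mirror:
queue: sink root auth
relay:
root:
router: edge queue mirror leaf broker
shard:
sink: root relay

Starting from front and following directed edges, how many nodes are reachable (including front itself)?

12

BFS from front visits: front, router, mesh, relay, edge, queue, mirror, leaf, broker, sink, root, auth
Reachable nodes: 12 of 16 total.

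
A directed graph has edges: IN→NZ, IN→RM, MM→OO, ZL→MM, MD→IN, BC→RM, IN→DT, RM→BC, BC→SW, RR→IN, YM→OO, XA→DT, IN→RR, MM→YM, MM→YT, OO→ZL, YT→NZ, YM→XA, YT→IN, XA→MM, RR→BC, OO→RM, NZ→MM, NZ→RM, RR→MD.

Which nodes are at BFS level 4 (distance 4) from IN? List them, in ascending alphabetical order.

Level 0: IN
Level 1: DT, NZ, RM, RR
Level 2: BC, MD, MM
Level 3: OO, SW, YM, YT
Level 4: XA, ZL

XA, ZL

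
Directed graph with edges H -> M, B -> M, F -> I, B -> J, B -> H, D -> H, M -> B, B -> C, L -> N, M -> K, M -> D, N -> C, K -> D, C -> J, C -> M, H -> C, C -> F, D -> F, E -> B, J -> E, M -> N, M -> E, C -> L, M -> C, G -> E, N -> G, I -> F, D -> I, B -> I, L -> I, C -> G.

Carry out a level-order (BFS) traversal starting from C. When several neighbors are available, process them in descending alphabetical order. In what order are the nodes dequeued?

C, M, L, J, G, F, N, K, E, D, B, I, H

Visit C; enqueue M, L, J, G, F → queue [M, L, J, G, F]
Visit M; enqueue N, K, E, D, B → queue [L, J, G, F, N, K, E, D, B]
Visit L; enqueue I → queue [J, G, F, N, K, E, D, B, I]
Visit J → queue [G, F, N, K, E, D, B, I]
Visit G → queue [F, N, K, E, D, B, I]
Visit F → queue [N, K, E, D, B, I]
Visit N → queue [K, E, D, B, I]
Visit K → queue [E, D, B, I]
Visit E → queue [D, B, I]
Visit D; enqueue H → queue [B, I, H]
Visit B → queue [I, H]
Visit I → queue [H]
Visit H → queue []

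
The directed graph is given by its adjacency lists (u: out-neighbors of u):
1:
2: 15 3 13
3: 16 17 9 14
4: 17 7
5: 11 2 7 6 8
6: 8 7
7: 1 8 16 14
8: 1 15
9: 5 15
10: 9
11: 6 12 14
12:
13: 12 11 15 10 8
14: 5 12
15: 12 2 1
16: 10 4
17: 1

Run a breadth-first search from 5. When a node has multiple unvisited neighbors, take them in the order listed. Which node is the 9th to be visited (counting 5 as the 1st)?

15

Visit 5; enqueue 11, 2, 7, 6, 8 → queue [11, 2, 7, 6, 8]
Visit 11; enqueue 12, 14 → queue [2, 7, 6, 8, 12, 14]
Visit 2; enqueue 15, 3, 13 → queue [7, 6, 8, 12, 14, 15, 3, 13]
Visit 7; enqueue 1, 16 → queue [6, 8, 12, 14, 15, 3, 13, 1, 16]
Visit 6 → queue [8, 12, 14, 15, 3, 13, 1, 16]
Visit 8 → queue [12, 14, 15, 3, 13, 1, 16]
Visit 12 → queue [14, 15, 3, 13, 1, 16]
Visit 14 → queue [15, 3, 13, 1, 16]
Visit 15 → queue [3, 13, 1, 16]
Visit 3; enqueue 17, 9 → queue [13, 1, 16, 17, 9]
Visit 13; enqueue 10 → queue [1, 16, 17, 9, 10]
Visit 1 → queue [16, 17, 9, 10]
Visit 16; enqueue 4 → queue [17, 9, 10, 4]
Visit 17 → queue [9, 10, 4]
Visit 9 → queue [10, 4]
Visit 10 → queue [4]
Visit 4 → queue []

Visit order: 5, 11, 2, 7, 6, 8, 12, 14, 15, 3, 13, 1, 16, 17, 9, 10, 4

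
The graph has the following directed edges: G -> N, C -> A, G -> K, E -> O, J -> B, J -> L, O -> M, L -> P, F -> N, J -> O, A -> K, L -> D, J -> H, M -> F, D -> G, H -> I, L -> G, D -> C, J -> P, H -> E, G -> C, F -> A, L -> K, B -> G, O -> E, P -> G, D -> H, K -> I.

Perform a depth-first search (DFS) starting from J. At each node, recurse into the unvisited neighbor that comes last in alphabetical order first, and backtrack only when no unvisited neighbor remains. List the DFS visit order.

J → P → G → N → K → I → C → A → O → M → F → E → L → D → H → B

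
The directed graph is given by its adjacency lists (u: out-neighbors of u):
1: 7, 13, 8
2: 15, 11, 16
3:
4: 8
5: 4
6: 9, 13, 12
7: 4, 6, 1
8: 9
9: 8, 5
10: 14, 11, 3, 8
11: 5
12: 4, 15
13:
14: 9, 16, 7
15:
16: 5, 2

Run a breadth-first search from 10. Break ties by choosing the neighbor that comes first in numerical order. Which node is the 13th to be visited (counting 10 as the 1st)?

2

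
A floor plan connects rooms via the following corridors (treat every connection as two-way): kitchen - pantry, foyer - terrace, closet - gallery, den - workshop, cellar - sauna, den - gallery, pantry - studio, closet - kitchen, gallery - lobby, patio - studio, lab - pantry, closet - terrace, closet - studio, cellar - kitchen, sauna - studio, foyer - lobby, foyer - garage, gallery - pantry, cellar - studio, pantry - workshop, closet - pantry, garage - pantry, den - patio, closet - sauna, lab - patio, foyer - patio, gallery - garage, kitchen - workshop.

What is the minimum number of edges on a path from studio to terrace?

2

Level 0: studio
Level 1: cellar, closet, pantry, patio, sauna
Level 2: den, foyer, gallery, garage, kitchen, lab, terrace, workshop
Level 3: lobby
terrace first appears at level 2.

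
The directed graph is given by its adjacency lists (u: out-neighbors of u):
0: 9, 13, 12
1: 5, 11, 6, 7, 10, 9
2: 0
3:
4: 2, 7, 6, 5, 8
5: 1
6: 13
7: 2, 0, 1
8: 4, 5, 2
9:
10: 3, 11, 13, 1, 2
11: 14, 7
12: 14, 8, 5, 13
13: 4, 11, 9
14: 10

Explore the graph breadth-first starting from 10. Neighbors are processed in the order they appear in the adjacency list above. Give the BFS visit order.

10, 3, 11, 13, 1, 2, 14, 7, 4, 9, 5, 6, 0, 8, 12

Visit 10; enqueue 3, 11, 13, 1, 2 → queue [3, 11, 13, 1, 2]
Visit 3 → queue [11, 13, 1, 2]
Visit 11; enqueue 14, 7 → queue [13, 1, 2, 14, 7]
Visit 13; enqueue 4, 9 → queue [1, 2, 14, 7, 4, 9]
Visit 1; enqueue 5, 6 → queue [2, 14, 7, 4, 9, 5, 6]
Visit 2; enqueue 0 → queue [14, 7, 4, 9, 5, 6, 0]
Visit 14 → queue [7, 4, 9, 5, 6, 0]
Visit 7 → queue [4, 9, 5, 6, 0]
Visit 4; enqueue 8 → queue [9, 5, 6, 0, 8]
Visit 9 → queue [5, 6, 0, 8]
Visit 5 → queue [6, 0, 8]
Visit 6 → queue [0, 8]
Visit 0; enqueue 12 → queue [8, 12]
Visit 8 → queue [12]
Visit 12 → queue []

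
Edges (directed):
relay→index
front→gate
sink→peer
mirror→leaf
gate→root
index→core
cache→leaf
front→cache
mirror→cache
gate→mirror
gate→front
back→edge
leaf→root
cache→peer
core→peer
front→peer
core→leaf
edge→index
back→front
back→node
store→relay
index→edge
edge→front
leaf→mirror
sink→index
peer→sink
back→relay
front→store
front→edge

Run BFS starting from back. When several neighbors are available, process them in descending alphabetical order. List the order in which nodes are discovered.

back, relay, node, front, edge, index, store, peer, gate, cache, core, sink, root, mirror, leaf

Visit back; enqueue relay, node, front, edge → queue [relay, node, front, edge]
Visit relay; enqueue index → queue [node, front, edge, index]
Visit node → queue [front, edge, index]
Visit front; enqueue store, peer, gate, cache → queue [edge, index, store, peer, gate, cache]
Visit edge → queue [index, store, peer, gate, cache]
Visit index; enqueue core → queue [store, peer, gate, cache, core]
Visit store → queue [peer, gate, cache, core]
Visit peer; enqueue sink → queue [gate, cache, core, sink]
Visit gate; enqueue root, mirror → queue [cache, core, sink, root, mirror]
Visit cache; enqueue leaf → queue [core, sink, root, mirror, leaf]
Visit core → queue [sink, root, mirror, leaf]
Visit sink → queue [root, mirror, leaf]
Visit root → queue [mirror, leaf]
Visit mirror → queue [leaf]
Visit leaf → queue []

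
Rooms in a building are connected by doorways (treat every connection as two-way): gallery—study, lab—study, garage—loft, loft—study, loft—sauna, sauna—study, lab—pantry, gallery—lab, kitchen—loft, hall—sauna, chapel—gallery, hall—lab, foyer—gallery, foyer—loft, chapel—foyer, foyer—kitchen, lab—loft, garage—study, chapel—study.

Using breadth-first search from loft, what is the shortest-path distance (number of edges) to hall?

2

Level 0: loft
Level 1: foyer, garage, kitchen, lab, sauna, study
Level 2: chapel, gallery, hall, pantry
hall first appears at level 2.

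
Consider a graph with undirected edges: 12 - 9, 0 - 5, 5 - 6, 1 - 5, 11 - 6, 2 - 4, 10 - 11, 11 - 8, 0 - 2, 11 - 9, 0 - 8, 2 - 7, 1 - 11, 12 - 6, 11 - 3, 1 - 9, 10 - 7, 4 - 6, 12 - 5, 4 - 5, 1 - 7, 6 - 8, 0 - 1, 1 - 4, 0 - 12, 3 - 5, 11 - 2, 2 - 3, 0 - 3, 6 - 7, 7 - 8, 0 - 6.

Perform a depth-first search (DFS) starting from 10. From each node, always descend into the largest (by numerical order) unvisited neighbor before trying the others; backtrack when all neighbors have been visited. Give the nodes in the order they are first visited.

10, 11, 9, 12, 6, 8, 7, 2, 4, 5, 3, 0, 1

Visit 10
10 → 11
11 → 9
9 → 12
12 → 6
6 → 8
8 → 7
7 → 2
2 → 4
4 → 5
5 → 3
3 → 0
0 → 1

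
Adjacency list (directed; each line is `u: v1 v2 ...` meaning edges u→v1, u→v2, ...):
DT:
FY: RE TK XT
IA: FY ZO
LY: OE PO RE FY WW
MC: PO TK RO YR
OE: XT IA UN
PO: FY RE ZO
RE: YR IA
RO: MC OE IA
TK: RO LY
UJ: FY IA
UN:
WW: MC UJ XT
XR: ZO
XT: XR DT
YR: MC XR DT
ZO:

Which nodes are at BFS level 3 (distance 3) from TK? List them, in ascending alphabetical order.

Level 0: TK
Level 1: LY, RO
Level 2: FY, IA, MC, OE, PO, RE, WW
Level 3: UJ, UN, XT, YR, ZO
Level 4: DT, XR

UJ, UN, XT, YR, ZO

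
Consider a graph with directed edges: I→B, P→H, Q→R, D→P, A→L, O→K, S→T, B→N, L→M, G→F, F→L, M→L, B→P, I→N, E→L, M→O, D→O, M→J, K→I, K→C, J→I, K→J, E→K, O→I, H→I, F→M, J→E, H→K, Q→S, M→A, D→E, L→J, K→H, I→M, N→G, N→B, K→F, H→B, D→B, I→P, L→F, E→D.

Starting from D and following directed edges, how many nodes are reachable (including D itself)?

16

BFS from D visits: D, B, E, O, P, N, K, L, I, H, G, C, F, J, M, A
Reachable nodes: 16 of 20 total.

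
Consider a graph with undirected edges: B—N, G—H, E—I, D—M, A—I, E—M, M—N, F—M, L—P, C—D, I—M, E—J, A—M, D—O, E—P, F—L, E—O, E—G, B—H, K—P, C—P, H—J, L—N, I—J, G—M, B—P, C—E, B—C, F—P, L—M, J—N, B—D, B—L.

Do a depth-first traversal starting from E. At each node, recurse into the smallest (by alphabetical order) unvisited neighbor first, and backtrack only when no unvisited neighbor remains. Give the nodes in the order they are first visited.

E C B D M A I J H G N L F P K O

Visit E
E → C
C → B
B → D
D → M
M → A
A → I
I → J
J → H
H → G
J → N
N → L
L → F
F → P
P → K
D → O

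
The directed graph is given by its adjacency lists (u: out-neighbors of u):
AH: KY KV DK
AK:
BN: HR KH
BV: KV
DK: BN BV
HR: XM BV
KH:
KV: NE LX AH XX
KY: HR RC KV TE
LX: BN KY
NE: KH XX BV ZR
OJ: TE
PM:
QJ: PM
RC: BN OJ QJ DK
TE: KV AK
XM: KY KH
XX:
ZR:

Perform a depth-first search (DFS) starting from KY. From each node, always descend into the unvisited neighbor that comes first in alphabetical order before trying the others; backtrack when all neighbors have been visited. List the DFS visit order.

KY HR BV KV AH DK BN KH LX NE XX ZR XM RC OJ TE AK QJ PM

Visit KY
KY → HR
HR → BV
BV → KV
KV → AH
AH → DK
DK → BN
BN → KH
KV → LX
KV → NE
NE → XX
NE → ZR
HR → XM
KY → RC
RC → OJ
OJ → TE
TE → AK
RC → QJ
QJ → PM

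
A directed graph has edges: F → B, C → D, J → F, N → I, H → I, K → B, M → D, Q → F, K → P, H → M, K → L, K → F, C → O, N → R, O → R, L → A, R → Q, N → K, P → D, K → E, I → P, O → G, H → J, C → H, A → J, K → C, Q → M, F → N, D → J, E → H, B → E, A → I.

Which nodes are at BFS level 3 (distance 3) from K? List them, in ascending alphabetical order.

G, I, J, M, R

Level 0: K
Level 1: B, C, E, F, L, P
Level 2: A, D, H, N, O
Level 3: G, I, J, M, R
Level 4: Q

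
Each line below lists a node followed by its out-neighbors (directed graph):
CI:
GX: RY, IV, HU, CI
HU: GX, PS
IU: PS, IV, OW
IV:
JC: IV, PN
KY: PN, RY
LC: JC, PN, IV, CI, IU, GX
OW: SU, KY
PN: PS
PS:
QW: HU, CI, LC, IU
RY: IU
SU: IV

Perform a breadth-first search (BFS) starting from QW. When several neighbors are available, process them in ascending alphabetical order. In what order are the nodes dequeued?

Visit QW; enqueue CI, HU, IU, LC → queue [CI, HU, IU, LC]
Visit CI → queue [HU, IU, LC]
Visit HU; enqueue GX, PS → queue [IU, LC, GX, PS]
Visit IU; enqueue IV, OW → queue [LC, GX, PS, IV, OW]
Visit LC; enqueue JC, PN → queue [GX, PS, IV, OW, JC, PN]
Visit GX; enqueue RY → queue [PS, IV, OW, JC, PN, RY]
Visit PS → queue [IV, OW, JC, PN, RY]
Visit IV → queue [OW, JC, PN, RY]
Visit OW; enqueue KY, SU → queue [JC, PN, RY, KY, SU]
Visit JC → queue [PN, RY, KY, SU]
Visit PN → queue [RY, KY, SU]
Visit RY → queue [KY, SU]
Visit KY → queue [SU]
Visit SU → queue []

QW, CI, HU, IU, LC, GX, PS, IV, OW, JC, PN, RY, KY, SU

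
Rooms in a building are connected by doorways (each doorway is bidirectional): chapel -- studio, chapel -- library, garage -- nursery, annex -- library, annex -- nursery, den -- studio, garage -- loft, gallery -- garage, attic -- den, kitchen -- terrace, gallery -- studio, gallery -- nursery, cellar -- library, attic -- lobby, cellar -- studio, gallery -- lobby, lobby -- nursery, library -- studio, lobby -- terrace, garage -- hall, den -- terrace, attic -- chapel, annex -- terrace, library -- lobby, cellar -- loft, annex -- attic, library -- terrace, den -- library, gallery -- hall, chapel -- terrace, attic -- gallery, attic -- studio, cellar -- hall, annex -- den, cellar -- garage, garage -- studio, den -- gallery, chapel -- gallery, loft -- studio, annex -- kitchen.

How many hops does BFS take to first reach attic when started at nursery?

Level 0: nursery
Level 1: annex, gallery, garage, lobby
Level 2: attic, cellar, chapel, den, hall, kitchen, library, loft, studio, terrace
attic first appears at level 2.

2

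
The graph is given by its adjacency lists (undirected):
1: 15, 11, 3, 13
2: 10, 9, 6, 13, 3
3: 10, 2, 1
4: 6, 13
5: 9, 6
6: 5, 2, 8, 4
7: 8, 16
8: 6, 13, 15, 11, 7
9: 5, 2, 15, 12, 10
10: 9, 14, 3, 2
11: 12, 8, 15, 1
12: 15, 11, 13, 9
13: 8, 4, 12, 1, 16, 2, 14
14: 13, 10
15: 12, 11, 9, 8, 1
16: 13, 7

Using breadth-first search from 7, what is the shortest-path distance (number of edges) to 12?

3

Level 0: 7
Level 1: 8, 16
Level 2: 6, 11, 13, 15
Level 3: 1, 2, 4, 5, 9, 12, 14
Level 4: 3, 10
12 first appears at level 3.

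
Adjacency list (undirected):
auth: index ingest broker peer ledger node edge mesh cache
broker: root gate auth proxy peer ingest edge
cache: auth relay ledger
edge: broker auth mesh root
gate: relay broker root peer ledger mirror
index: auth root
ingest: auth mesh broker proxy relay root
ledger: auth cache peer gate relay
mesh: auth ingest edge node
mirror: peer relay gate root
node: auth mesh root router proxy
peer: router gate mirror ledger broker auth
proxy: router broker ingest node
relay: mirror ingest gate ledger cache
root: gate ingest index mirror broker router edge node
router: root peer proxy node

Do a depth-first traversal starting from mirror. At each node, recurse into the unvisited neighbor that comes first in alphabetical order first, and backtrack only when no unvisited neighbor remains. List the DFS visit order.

mirror → gate → broker → auth → cache → ledger → peer → router → node → mesh → edge → root → index → ingest → proxy → relay

Visit mirror
mirror → gate
gate → broker
broker → auth
auth → cache
cache → ledger
ledger → peer
peer → router
router → node
node → mesh
mesh → edge
edge → root
root → index
root → ingest
ingest → proxy
ingest → relay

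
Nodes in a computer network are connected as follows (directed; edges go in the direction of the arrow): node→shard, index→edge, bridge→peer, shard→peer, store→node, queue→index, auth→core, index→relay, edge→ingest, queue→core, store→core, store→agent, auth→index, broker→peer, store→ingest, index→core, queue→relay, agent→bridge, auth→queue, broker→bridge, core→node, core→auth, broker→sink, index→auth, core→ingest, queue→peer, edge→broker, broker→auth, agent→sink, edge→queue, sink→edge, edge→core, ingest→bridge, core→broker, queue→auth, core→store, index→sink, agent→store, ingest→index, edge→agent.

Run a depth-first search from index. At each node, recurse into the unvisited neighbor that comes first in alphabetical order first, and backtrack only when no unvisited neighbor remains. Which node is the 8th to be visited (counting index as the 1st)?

edge

Visit index
index → auth
auth → core
core → broker
broker → bridge
bridge → peer
broker → sink
sink → edge
edge → agent
agent → store
store → ingest
store → node
node → shard
edge → queue
queue → relay

Visit order: index, auth, core, broker, bridge, peer, sink, edge, agent, store, ingest, node, shard, queue, relay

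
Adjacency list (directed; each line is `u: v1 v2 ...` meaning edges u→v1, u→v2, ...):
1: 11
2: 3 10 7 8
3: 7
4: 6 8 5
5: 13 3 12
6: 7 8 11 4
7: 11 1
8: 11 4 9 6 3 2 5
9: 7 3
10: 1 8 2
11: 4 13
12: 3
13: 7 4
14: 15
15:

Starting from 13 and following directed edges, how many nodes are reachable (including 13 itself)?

13

BFS from 13 visits: 13, 7, 4, 11, 1, 6, 8, 5, 9, 3, 2, 12, 10
Reachable nodes: 13 of 15 total.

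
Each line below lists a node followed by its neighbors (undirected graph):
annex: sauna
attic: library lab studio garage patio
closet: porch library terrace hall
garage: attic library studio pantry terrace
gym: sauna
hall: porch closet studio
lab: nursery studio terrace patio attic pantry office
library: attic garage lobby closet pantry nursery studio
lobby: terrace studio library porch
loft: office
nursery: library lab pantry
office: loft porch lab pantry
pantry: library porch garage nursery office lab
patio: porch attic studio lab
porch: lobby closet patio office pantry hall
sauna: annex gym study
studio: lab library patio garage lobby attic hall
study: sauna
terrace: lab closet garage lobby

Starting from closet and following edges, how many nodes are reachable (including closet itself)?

15

BFS from closet visits: closet, porch, library, terrace, hall, lobby, patio, office, pantry, attic, garage, nursery, studio, lab, loft
Reachable nodes: 15 of 19 total.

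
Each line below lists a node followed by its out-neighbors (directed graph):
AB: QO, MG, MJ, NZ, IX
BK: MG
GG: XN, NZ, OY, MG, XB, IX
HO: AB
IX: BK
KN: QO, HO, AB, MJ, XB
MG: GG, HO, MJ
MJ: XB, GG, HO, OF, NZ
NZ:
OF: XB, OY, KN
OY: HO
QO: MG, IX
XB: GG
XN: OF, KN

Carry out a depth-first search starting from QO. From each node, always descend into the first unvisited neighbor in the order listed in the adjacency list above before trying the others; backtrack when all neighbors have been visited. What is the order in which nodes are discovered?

Visit QO
QO → MG
MG → GG
GG → XN
XN → OF
OF → XB
OF → OY
OY → HO
HO → AB
AB → MJ
MJ → NZ
AB → IX
IX → BK
OF → KN

QO → MG → GG → XN → OF → XB → OY → HO → AB → MJ → NZ → IX → BK → KN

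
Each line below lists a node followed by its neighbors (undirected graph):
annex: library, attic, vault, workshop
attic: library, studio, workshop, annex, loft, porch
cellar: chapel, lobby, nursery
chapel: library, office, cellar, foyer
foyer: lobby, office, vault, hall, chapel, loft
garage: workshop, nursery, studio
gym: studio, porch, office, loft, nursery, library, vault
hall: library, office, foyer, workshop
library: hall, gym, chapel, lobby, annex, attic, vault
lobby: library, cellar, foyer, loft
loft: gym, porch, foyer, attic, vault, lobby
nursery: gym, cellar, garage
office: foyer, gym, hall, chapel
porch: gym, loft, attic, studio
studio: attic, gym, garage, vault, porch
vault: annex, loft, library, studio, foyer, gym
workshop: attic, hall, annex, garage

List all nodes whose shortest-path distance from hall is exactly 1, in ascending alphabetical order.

foyer, library, office, workshop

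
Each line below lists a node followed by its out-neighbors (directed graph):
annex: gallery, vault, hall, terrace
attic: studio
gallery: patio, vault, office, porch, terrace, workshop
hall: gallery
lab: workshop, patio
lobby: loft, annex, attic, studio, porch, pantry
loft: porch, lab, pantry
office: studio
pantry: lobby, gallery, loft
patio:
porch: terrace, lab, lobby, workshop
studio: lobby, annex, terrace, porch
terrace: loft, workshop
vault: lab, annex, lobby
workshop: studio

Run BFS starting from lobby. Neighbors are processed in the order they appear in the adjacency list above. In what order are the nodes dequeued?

lobby → loft → annex → attic → studio → porch → pantry → lab → gallery → vault → hall → terrace → workshop → patio → office

Visit lobby; enqueue loft, annex, attic, studio, porch, pantry → queue [loft, annex, attic, studio, porch, pantry]
Visit loft; enqueue lab → queue [annex, attic, studio, porch, pantry, lab]
Visit annex; enqueue gallery, vault, hall, terrace → queue [attic, studio, porch, pantry, lab, gallery, vault, hall, terrace]
Visit attic → queue [studio, porch, pantry, lab, gallery, vault, hall, terrace]
Visit studio → queue [porch, pantry, lab, gallery, vault, hall, terrace]
Visit porch; enqueue workshop → queue [pantry, lab, gallery, vault, hall, terrace, workshop]
Visit pantry → queue [lab, gallery, vault, hall, terrace, workshop]
Visit lab; enqueue patio → queue [gallery, vault, hall, terrace, workshop, patio]
Visit gallery; enqueue office → queue [vault, hall, terrace, workshop, patio, office]
Visit vault → queue [hall, terrace, workshop, patio, office]
Visit hall → queue [terrace, workshop, patio, office]
Visit terrace → queue [workshop, patio, office]
Visit workshop → queue [patio, office]
Visit patio → queue [office]
Visit office → queue []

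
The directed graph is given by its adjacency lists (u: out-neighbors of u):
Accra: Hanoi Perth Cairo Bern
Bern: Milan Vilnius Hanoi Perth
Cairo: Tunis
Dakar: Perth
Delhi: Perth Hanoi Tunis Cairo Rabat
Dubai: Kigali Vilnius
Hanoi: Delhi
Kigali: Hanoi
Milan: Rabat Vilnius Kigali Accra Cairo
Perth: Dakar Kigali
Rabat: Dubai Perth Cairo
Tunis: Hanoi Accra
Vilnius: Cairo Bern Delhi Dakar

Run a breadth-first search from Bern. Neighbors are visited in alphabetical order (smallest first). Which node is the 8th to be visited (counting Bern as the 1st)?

Cairo

Visit Bern; enqueue Hanoi, Milan, Perth, Vilnius → queue [Hanoi, Milan, Perth, Vilnius]
Visit Hanoi; enqueue Delhi → queue [Milan, Perth, Vilnius, Delhi]
Visit Milan; enqueue Accra, Cairo, Kigali, Rabat → queue [Perth, Vilnius, Delhi, Accra, Cairo, Kigali, Rabat]
Visit Perth; enqueue Dakar → queue [Vilnius, Delhi, Accra, Cairo, Kigali, Rabat, Dakar]
Visit Vilnius → queue [Delhi, Accra, Cairo, Kigali, Rabat, Dakar]
Visit Delhi; enqueue Tunis → queue [Accra, Cairo, Kigali, Rabat, Dakar, Tunis]
Visit Accra → queue [Cairo, Kigali, Rabat, Dakar, Tunis]
Visit Cairo → queue [Kigali, Rabat, Dakar, Tunis]
Visit Kigali → queue [Rabat, Dakar, Tunis]
Visit Rabat; enqueue Dubai → queue [Dakar, Tunis, Dubai]
Visit Dakar → queue [Tunis, Dubai]
Visit Tunis → queue [Dubai]
Visit Dubai → queue []

Visit order: Bern, Hanoi, Milan, Perth, Vilnius, Delhi, Accra, Cairo, Kigali, Rabat, Dakar, Tunis, Dubai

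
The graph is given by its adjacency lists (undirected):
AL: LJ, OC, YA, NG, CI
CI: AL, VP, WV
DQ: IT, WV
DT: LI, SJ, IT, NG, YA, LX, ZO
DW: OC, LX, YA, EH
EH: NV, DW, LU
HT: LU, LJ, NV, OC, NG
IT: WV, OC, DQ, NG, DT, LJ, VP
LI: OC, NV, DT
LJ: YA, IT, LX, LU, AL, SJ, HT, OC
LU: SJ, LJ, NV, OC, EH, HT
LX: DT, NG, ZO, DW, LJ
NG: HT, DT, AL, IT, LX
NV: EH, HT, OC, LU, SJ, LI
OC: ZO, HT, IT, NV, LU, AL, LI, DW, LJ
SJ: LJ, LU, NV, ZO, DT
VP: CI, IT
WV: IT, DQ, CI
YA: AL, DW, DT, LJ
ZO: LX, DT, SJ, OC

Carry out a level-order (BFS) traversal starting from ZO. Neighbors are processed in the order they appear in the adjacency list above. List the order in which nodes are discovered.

ZO, LX, DT, SJ, OC, NG, DW, LJ, LI, IT, YA, LU, NV, HT, AL, EH, WV, DQ, VP, CI

Visit ZO; enqueue LX, DT, SJ, OC → queue [LX, DT, SJ, OC]
Visit LX; enqueue NG, DW, LJ → queue [DT, SJ, OC, NG, DW, LJ]
Visit DT; enqueue LI, IT, YA → queue [SJ, OC, NG, DW, LJ, LI, IT, YA]
Visit SJ; enqueue LU, NV → queue [OC, NG, DW, LJ, LI, IT, YA, LU, NV]
Visit OC; enqueue HT, AL → queue [NG, DW, LJ, LI, IT, YA, LU, NV, HT, AL]
Visit NG → queue [DW, LJ, LI, IT, YA, LU, NV, HT, AL]
Visit DW; enqueue EH → queue [LJ, LI, IT, YA, LU, NV, HT, AL, EH]
Visit LJ → queue [LI, IT, YA, LU, NV, HT, AL, EH]
Visit LI → queue [IT, YA, LU, NV, HT, AL, EH]
Visit IT; enqueue WV, DQ, VP → queue [YA, LU, NV, HT, AL, EH, WV, DQ, VP]
Visit YA → queue [LU, NV, HT, AL, EH, WV, DQ, VP]
Visit LU → queue [NV, HT, AL, EH, WV, DQ, VP]
Visit NV → queue [HT, AL, EH, WV, DQ, VP]
Visit HT → queue [AL, EH, WV, DQ, VP]
Visit AL; enqueue CI → queue [EH, WV, DQ, VP, CI]
Visit EH → queue [WV, DQ, VP, CI]
Visit WV → queue [DQ, VP, CI]
Visit DQ → queue [VP, CI]
Visit VP → queue [CI]
Visit CI → queue []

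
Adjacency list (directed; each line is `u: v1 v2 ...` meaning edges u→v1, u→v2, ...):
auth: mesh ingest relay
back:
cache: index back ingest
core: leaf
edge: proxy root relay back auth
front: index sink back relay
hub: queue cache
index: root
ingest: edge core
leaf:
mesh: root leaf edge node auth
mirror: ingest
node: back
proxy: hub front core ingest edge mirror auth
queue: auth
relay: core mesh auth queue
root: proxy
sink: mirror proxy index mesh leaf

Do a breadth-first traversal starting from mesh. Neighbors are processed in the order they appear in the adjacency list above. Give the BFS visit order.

mesh, root, leaf, edge, node, auth, proxy, relay, back, ingest, hub, front, core, mirror, queue, cache, index, sink

Visit mesh; enqueue root, leaf, edge, node, auth → queue [root, leaf, edge, node, auth]
Visit root; enqueue proxy → queue [leaf, edge, node, auth, proxy]
Visit leaf → queue [edge, node, auth, proxy]
Visit edge; enqueue relay, back → queue [node, auth, proxy, relay, back]
Visit node → queue [auth, proxy, relay, back]
Visit auth; enqueue ingest → queue [proxy, relay, back, ingest]
Visit proxy; enqueue hub, front, core, mirror → queue [relay, back, ingest, hub, front, core, mirror]
Visit relay; enqueue queue → queue [back, ingest, hub, front, core, mirror, queue]
Visit back → queue [ingest, hub, front, core, mirror, queue]
Visit ingest → queue [hub, front, core, mirror, queue]
Visit hub; enqueue cache → queue [front, core, mirror, queue, cache]
Visit front; enqueue index, sink → queue [core, mirror, queue, cache, index, sink]
Visit core → queue [mirror, queue, cache, index, sink]
Visit mirror → queue [queue, cache, index, sink]
Visit queue → queue [cache, index, sink]
Visit cache → queue [index, sink]
Visit index → queue [sink]
Visit sink → queue []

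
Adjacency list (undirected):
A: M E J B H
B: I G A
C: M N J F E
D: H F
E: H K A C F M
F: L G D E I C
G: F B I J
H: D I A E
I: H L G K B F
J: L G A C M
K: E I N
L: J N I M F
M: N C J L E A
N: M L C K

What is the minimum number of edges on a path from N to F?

Level 0: N
Level 1: C, K, L, M
Level 2: A, E, F, I, J
Level 3: B, D, G, H
F first appears at level 2.

2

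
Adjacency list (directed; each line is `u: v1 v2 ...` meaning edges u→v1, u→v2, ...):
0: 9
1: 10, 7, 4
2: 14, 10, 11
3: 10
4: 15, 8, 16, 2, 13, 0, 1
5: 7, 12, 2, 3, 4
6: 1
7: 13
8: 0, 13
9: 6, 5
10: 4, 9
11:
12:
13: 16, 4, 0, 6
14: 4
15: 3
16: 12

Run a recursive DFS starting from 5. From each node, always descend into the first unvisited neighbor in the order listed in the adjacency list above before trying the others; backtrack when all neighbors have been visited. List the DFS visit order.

Visit 5
5 → 7
7 → 13
13 → 16
16 → 12
13 → 4
4 → 15
15 → 3
3 → 10
10 → 9
9 → 6
6 → 1
4 → 8
8 → 0
4 → 2
2 → 14
2 → 11

5, 7, 13, 16, 12, 4, 15, 3, 10, 9, 6, 1, 8, 0, 2, 14, 11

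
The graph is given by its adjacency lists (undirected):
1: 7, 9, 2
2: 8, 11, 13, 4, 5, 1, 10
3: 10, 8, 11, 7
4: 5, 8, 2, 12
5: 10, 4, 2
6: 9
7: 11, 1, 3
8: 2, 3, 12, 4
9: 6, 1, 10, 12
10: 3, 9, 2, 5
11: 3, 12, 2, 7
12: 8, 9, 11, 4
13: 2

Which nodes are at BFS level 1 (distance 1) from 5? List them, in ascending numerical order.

2, 4, 10

Level 0: 5
Level 1: 2, 4, 10
Level 2: 1, 3, 8, 9, 11, 12, 13
Level 3: 6, 7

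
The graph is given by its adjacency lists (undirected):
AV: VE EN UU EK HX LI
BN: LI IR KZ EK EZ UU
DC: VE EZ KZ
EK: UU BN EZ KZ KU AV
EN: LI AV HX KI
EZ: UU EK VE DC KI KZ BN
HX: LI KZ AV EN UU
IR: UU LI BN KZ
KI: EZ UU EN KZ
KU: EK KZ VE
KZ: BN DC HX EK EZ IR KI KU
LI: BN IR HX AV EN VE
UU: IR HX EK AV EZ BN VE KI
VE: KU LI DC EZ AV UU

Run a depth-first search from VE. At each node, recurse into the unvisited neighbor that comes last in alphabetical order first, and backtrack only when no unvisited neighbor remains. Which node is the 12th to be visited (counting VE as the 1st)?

Visit VE
VE → UU
UU → KI
KI → KZ
KZ → KU
KU → EK
EK → EZ
EZ → DC
EZ → BN
BN → LI
LI → IR
LI → HX
HX → EN
EN → AV

Visit order: VE, UU, KI, KZ, KU, EK, EZ, DC, BN, LI, IR, HX, EN, AV

HX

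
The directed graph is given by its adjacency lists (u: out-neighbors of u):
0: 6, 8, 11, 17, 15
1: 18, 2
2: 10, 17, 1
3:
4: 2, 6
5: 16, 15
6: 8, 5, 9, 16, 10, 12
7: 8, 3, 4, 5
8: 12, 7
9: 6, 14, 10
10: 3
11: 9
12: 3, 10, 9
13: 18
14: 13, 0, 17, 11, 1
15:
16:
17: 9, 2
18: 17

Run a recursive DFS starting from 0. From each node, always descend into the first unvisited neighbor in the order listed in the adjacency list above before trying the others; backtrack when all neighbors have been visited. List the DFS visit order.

0, 6, 8, 12, 3, 10, 9, 14, 13, 18, 17, 2, 1, 11, 7, 4, 5, 16, 15

Visit 0
0 → 6
6 → 8
8 → 12
12 → 3
12 → 10
12 → 9
9 → 14
14 → 13
13 → 18
18 → 17
17 → 2
2 → 1
14 → 11
8 → 7
7 → 4
7 → 5
5 → 16
5 → 15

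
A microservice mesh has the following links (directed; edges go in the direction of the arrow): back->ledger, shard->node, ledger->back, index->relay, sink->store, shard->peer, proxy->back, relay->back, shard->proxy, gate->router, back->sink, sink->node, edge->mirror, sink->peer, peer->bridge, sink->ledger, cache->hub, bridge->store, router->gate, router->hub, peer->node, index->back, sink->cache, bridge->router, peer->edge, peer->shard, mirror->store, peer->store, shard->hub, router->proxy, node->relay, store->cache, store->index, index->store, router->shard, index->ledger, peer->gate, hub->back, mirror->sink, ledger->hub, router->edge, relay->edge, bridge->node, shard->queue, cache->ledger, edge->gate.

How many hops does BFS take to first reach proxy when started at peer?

2

Level 0: peer
Level 1: bridge, edge, gate, node, shard, store
Level 2: cache, hub, index, mirror, proxy, queue, relay, router
Level 3: back, ledger, sink
proxy first appears at level 2.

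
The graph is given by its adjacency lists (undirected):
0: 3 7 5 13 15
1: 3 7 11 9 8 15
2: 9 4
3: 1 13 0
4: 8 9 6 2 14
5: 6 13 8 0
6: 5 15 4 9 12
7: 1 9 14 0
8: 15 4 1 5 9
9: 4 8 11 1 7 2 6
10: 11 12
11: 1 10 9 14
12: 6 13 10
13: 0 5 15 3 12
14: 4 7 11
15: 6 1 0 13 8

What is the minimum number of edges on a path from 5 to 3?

Level 0: 5
Level 1: 0, 6, 8, 13
Level 2: 1, 3, 4, 7, 9, 12, 15
Level 3: 2, 10, 11, 14
3 first appears at level 2.

2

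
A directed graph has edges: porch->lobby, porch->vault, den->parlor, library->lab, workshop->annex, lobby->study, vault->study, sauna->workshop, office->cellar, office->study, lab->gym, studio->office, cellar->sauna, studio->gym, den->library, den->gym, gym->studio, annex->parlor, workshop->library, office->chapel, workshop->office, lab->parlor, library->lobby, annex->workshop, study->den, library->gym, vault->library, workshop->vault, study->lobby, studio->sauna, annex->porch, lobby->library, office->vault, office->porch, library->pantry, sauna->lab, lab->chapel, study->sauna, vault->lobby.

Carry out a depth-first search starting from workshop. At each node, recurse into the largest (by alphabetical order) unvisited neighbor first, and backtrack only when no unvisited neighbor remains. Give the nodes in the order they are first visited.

workshop -> vault -> study -> sauna -> lab -> parlor -> gym -> studio -> office -> porch -> lobby -> library -> pantry -> chapel -> cellar -> den -> annex

Visit workshop
workshop → vault
vault → study
study → sauna
sauna → lab
lab → parlor
lab → gym
gym → studio
studio → office
office → porch
porch → lobby
lobby → library
library → pantry
office → chapel
office → cellar
study → den
workshop → annex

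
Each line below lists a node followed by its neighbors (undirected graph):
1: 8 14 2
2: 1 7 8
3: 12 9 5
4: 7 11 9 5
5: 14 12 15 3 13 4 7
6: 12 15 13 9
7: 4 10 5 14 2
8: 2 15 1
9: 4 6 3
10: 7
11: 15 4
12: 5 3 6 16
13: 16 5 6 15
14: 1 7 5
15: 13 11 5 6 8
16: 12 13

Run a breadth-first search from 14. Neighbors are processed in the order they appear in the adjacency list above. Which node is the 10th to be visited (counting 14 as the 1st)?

15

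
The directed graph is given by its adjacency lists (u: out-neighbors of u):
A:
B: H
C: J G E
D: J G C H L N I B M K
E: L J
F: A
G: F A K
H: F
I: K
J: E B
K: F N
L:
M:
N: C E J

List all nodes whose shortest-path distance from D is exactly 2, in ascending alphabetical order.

A, E, F

Level 0: D
Level 1: B, C, G, H, I, J, K, L, M, N
Level 2: A, E, F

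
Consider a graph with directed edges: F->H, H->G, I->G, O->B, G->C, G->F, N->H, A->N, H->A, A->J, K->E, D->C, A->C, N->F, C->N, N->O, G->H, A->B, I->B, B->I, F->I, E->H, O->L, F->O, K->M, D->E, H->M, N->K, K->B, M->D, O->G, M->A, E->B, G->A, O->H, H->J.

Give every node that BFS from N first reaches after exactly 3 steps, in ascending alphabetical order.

Level 0: N
Level 1: F, H, K, O
Level 2: A, B, E, G, I, J, L, M
Level 3: C, D

C, D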